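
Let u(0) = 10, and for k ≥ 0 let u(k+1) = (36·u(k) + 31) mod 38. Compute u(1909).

Listing terms: u(0) = 10,  u(1) = 11,  u(2) = 9,  u(3) = 13,  u(4) = 5,  u(5) = 21,  u(6) = 27,  u(7) = 15,  u(8) = 1,  u(9) = 29,  u(10) = 11.
Since u(10) = u(1) = 11, the sequence is eventually periodic: after a pre-period of length 1 it cycles with period 9.
For k ≥ 1, u(k) depends only on (k - 1) mod 9. (1909 - 1) mod 9 = 0, so u(1909) = u(1) = 11.

11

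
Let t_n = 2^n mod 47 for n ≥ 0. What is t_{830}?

Listing terms: t_0 = 1,  t_1 = 2,  t_2 = 4,  t_3 = 8,  t_4 = 16,  t_5 = 32,  t_6 = 17,  t_7 = 34,  t_8 = 21,  t_9 = 42,  t_{10} = 37,  t_{11} = 27,  t_{12} = 7,  t_{13} = 14,  t_{14} = 28,  t_{15} = 9,  t_{16} = 18,  t_{17} = 36,  t_{18} = 25,  t_{19} = 3,  t_{20} = 6,  t_{21} = 12,  t_{22} = 24,  t_{23} = 1.
The sequence repeats with period 23.
So t_{830} = t_{0 + ((830-0) mod 23)} = t_2 = 4.

4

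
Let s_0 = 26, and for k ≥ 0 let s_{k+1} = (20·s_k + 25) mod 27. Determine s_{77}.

Computing terms: s_0 = 26,  s_1 = 5,  s_2 = 17,  s_3 = 14,  s_4 = 8,  s_5 = 23,  s_6 = 26.
The sequence repeats with period 6.
(77 - 0) mod 6 = 5, so s_{77} = s_5 = 23.

23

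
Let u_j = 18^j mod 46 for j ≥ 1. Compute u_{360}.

16

u_1 = 18; u_2 = 2; u_3 = 36; u_4 = 4; u_5 = 26; u_6 = 8; u_7 = 6; u_8 = 16; u_9 = 12; u_{10} = 32; u_{11} = 24; u_{12} = 18.
The sequence repeats with period 11.
So u_{360} = u_{1 + ((360-1) mod 11)} = u_8 = 16.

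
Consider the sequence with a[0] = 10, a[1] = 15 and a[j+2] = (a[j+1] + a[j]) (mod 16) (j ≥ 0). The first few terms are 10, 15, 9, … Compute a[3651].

8

Computing terms: a[0] = 10; a[1] = 15; a[2] = 9; a[3] = 8; a[4] = 1; a[5] = 9; a[6] = 10; a[7] = 3; a[8] = 13; a[9] = 0; a[10] = 13; a[11] = 13; a[12] = 10; a[13] = 7; a[14] = 1; a[15] = 8; a[16] = 9; a[17] = 1; a[18] = 10; a[19] = 11; a[20] = 5; a[21] = 0; a[22] = 5; a[23] = 5; a[24] = 10; a[25] = 15.
Since (a[24], a[25]) = (a[0], a[1]) = (10, 15) (two consecutive terms determine the rest), the sequence is periodic with period 24.
So a[3651] = a[0 + ((3651-0) mod 24)] = a[3] = 8.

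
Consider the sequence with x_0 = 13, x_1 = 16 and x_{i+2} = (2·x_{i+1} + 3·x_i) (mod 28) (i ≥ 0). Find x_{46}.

19

We have x_0 = 13, x_1 = 16, x_2 = 15, x_3 = 22, x_4 = 5, x_5 = 20, x_6 = 27, x_7 = 2, x_8 = 1, x_9 = 8, x_{10} = 19, x_{11} = 6, x_{12} = 13, x_{13} = 16.
Since (x_{12}, x_{13}) = (x_0, x_1) = (13, 16) (two consecutive terms determine the rest), the sequence is periodic with period 12.
(46 - 0) mod 12 = 10, so x_{46} = x_{10} = 19.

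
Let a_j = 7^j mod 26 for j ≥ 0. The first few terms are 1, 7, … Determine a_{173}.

Listing terms: a_0 = 1; a_1 = 7; a_2 = 23; a_3 = 5; a_4 = 9; a_5 = 11; a_6 = 25; a_7 = 19; a_8 = 3; a_9 = 21; a_{10} = 17; a_{11} = 15; a_{12} = 1.
Since a_{12} = a_0 = 1, the sequence is periodic with period 12.
So a_{173} = a_{0 + ((173-0) mod 12)} = a_5 = 11.

11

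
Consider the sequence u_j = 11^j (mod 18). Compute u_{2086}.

Listing terms: u_0 = 1, u_1 = 11, u_2 = 13, u_3 = 17, u_4 = 7, u_5 = 5, u_6 = 1.
Since u_6 = u_0 = 1, the sequence is periodic with period 6.
So u_{2086} = u_{0 + ((2086-0) mod 6)} = u_4 = 7.

7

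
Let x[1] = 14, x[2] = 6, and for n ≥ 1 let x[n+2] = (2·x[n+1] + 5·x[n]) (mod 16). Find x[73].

14

We have x[1] = 14; x[2] = 6; x[3] = 2; x[4] = 2; x[5] = 14; x[6] = 6.
The sequence repeats with period 4.
(73 - 1) mod 4 = 0, so x[73] = x[1] = 14.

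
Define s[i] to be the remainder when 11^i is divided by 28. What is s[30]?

Listing terms: s[1] = 11; s[2] = 9; s[3] = 15; s[4] = 25; s[5] = 23; s[6] = 1; s[7] = 11.
Since s[7] = s[1] = 11, the sequence is periodic with period 6.
(30 - 1) mod 6 = 5, so s[30] = s[6] = 1.

1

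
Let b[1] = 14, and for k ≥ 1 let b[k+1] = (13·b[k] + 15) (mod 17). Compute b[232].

13

We have b[1] = 14,  b[2] = 10,  b[3] = 9,  b[4] = 13,  b[5] = 14.
Since b[5] = b[1] = 14, the sequence is periodic with period 4.
So b[232] = b[1 + ((232-1) mod 4)] = b[4] = 13.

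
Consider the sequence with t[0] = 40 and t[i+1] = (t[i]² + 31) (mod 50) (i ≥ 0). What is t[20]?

Listing terms: t[0] = 40, t[1] = 31, t[2] = 42, t[3] = 45, t[4] = 6, t[5] = 17, t[6] = 20, t[7] = 31.
Since t[7] = t[1] = 31, the sequence is eventually periodic: after a pre-period of length 1 it cycles with period 6.
For i ≥ 1, t[i] depends only on (i - 1) mod 6. (20 - 1) mod 6 = 1, so t[20] = t[2] = 42.

42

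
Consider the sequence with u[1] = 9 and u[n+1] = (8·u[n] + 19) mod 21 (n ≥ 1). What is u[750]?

16

We have u[1] = 9,  u[2] = 7,  u[3] = 12,  u[4] = 10,  u[5] = 15,  u[6] = 13,  u[7] = 18,  u[8] = 16,  u[9] = 0,  u[10] = 19,  u[11] = 3,  u[12] = 1,  u[13] = 6,  u[14] = 4,  u[15] = 9.
Since u[15] = u[1] = 9, the sequence is periodic with period 14.
(750 - 1) mod 14 = 7, so u[750] = u[8] = 16.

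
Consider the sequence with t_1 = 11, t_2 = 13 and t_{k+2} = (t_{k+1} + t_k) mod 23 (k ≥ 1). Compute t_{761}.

9

t_1 = 11,  t_2 = 13,  t_3 = 1,  t_4 = 14,  t_5 = 15,  t_6 = 6,  t_7 = 21,  t_8 = 4,  t_9 = 2,  t_{10} = 6,  t_{11} = 8,  t_{12} = 14,  t_{13} = 22,  t_{14} = 13,  t_{15} = 12,  t_{16} = 2,  t_{17} = 14,  t_{18} = 16,  t_{19} = 7,  t_{20} = 0,  t_{21} = 7,  t_{22} = 7,  t_{23} = 14,  t_{24} = 21,  t_{25} = 12,  t_{26} = 10,  t_{27} = 22,  t_{28} = 9,  t_{29} = 8,  t_{30} = 17,  t_{31} = 2,  t_{32} = 19,  t_{33} = 21,  t_{34} = 17,  t_{35} = 15,  t_{36} = 9,  t_{37} = 1,  t_{38} = 10,  t_{39} = 11,  t_{40} = 21,  t_{41} = 9,  t_{42} = 7,  t_{43} = 16,  t_{44} = 0,  t_{45} = 16,  t_{46} = 16,  t_{47} = 9,  t_{48} = 2,  t_{49} = 11,  t_{50} = 13.
Since (t_{49}, t_{50}) = (t_1, t_2) = (11, 13) (two consecutive terms determine the rest), the sequence is periodic with period 48.
(761 - 1) mod 48 = 40, so t_{761} = t_{41} = 9.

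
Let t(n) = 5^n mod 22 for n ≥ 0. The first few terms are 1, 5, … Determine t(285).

Computing terms: t(0) = 1; t(1) = 5; t(2) = 3; t(3) = 15; t(4) = 9; t(5) = 1.
Since t(5) = t(0) = 1, the sequence is periodic with period 5.
(285 - 0) mod 5 = 0, so t(285) = t(0) = 1.

1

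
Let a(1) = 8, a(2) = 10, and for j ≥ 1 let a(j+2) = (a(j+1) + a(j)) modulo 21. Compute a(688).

a(1) = 8,  a(2) = 10,  a(3) = 18,  a(4) = 7,  a(5) = 4,  a(6) = 11,  a(7) = 15,  a(8) = 5,  a(9) = 20,  a(10) = 4,  a(11) = 3,  a(12) = 7,  a(13) = 10,  a(14) = 17,  a(15) = 6,  a(16) = 2,  a(17) = 8,  a(18) = 10.
The sequence repeats with period 16.
(688 - 1) mod 16 = 15, so a(688) = a(16) = 2.

2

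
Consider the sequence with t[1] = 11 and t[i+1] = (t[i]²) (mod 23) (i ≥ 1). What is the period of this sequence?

10

t[1] = 11, t[2] = 6, t[3] = 13, t[4] = 8, t[5] = 18, t[6] = 2, t[7] = 4, t[8] = 16, t[9] = 3, t[10] = 9, t[11] = 12, t[12] = 6.
Since t[12] = t[2] = 6, the sequence is eventually periodic: after a pre-period of length 1 it cycles with period 10.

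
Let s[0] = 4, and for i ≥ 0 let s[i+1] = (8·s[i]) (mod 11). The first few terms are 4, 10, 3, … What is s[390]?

4

Listing terms: s[0] = 4,  s[1] = 10,  s[2] = 3,  s[3] = 2,  s[4] = 5,  s[5] = 7,  s[6] = 1,  s[7] = 8,  s[8] = 9,  s[9] = 6,  s[10] = 4.
The sequence repeats with period 10.
(390 - 0) mod 10 = 0, so s[390] = s[0] = 4.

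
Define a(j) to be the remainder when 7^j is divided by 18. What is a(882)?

1

Computing terms: a(1) = 7, a(2) = 13, a(3) = 1, a(4) = 7.
The sequence repeats with period 3.
So a(882) = a(1 + ((882-1) mod 3)) = a(3) = 1.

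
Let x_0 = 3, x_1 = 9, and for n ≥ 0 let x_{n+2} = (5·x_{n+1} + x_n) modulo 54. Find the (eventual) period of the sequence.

24

Listing terms: x_0 = 3,  x_1 = 9,  x_2 = 48,  x_3 = 33,  x_4 = 51,  x_5 = 18,  x_6 = 33,  x_7 = 21,  x_8 = 30,  x_9 = 9,  x_{10} = 21,  x_{11} = 6,  x_{12} = 51,  x_{13} = 45,  x_{14} = 6,  x_{15} = 21,  x_{16} = 3,  x_{17} = 36,  x_{18} = 21,  x_{19} = 33,  x_{20} = 24,  x_{21} = 45,  x_{22} = 33,  x_{23} = 48,  x_{24} = 3,  x_{25} = 9.
Since (x_{24}, x_{25}) = (x_0, x_1) = (3, 9) (two consecutive terms determine the rest), the sequence is periodic with period 24.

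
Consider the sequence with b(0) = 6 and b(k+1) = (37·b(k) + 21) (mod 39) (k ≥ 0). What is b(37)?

9

We have b(0) = 6,  b(1) = 9,  b(2) = 3,  b(3) = 15,  b(4) = 30,  b(5) = 0,  b(6) = 21,  b(7) = 18,  b(8) = 24,  b(9) = 12,  b(10) = 36,  b(11) = 27,  b(12) = 6.
The sequence repeats with period 12.
So b(37) = b(0 + ((37-0) mod 12)) = b(1) = 9.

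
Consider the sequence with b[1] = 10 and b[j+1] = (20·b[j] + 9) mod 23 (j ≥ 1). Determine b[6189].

Listing terms: b[1] = 10,  b[2] = 2,  b[3] = 3,  b[4] = 0,  b[5] = 9,  b[6] = 5,  b[7] = 17,  b[8] = 4,  b[9] = 20,  b[10] = 18,  b[11] = 1,  b[12] = 6,  b[13] = 14,  b[14] = 13,  b[15] = 16,  b[16] = 7,  b[17] = 11,  b[18] = 22,  b[19] = 12,  b[20] = 19,  b[21] = 21,  b[22] = 15,  b[23] = 10.
The sequence repeats with period 22.
So b[6189] = b[1 + ((6189-1) mod 22)] = b[7] = 17.

17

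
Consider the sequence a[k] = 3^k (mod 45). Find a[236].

a[1] = 3,  a[2] = 9,  a[3] = 27,  a[4] = 36,  a[5] = 18,  a[6] = 9.
Since a[6] = a[2] = 9, the sequence is eventually periodic: after a pre-period of length 1 it cycles with period 4.
For k ≥ 2, a[k] depends only on (k - 2) mod 4. (236 - 2) mod 4 = 2, so a[236] = a[4] = 36.

36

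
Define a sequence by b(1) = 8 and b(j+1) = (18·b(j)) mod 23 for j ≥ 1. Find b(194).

b(1) = 8,  b(2) = 6,  b(3) = 16,  b(4) = 12,  b(5) = 9,  b(6) = 1,  b(7) = 18,  b(8) = 2,  b(9) = 13,  b(10) = 4,  b(11) = 3,  b(12) = 8.
Since b(12) = b(1) = 8, the sequence is periodic with period 11.
(194 - 1) mod 11 = 6, so b(194) = b(7) = 18.

18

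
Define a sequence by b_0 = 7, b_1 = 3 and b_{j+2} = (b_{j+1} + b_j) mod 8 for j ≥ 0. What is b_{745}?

Listing terms: b_0 = 7,  b_1 = 3,  b_2 = 2,  b_3 = 5,  b_4 = 7,  b_5 = 4,  b_6 = 3,  b_7 = 7,  b_8 = 2,  b_9 = 1,  b_{10} = 3,  b_{11} = 4,  b_{12} = 7,  b_{13} = 3.
Since (b_{12}, b_{13}) = (b_0, b_1) = (7, 3) (two consecutive terms determine the rest), the sequence is periodic with period 12.
So b_{745} = b_{0 + ((745-0) mod 12)} = b_1 = 3.

3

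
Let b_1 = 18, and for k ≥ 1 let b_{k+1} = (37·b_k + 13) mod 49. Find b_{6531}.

20

Computing terms: b_1 = 18, b_2 = 42, b_3 = 48, b_4 = 25, b_5 = 7, b_6 = 27, b_7 = 32, b_8 = 21, b_9 = 6, b_{10} = 39, b_{11} = 35, b_{12} = 34, b_{13} = 46, b_{14} = 0, b_{15} = 13, b_{16} = 4, b_{17} = 14, b_{18} = 41, b_{19} = 11, b_{20} = 28, b_{21} = 20, b_{22} = 18.
The sequence repeats with period 21.
So b_{6531} = b_{1 + ((6531-1) mod 21)} = b_{21} = 20.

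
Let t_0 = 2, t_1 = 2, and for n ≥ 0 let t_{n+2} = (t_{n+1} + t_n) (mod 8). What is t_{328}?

t_0 = 2, t_1 = 2, t_2 = 4, t_3 = 6, t_4 = 2, t_5 = 0, t_6 = 2, t_7 = 2.
Since (t_6, t_7) = (t_0, t_1) = (2, 2) (two consecutive terms determine the rest), the sequence is periodic with period 6.
(328 - 0) mod 6 = 4, so t_{328} = t_4 = 2.

2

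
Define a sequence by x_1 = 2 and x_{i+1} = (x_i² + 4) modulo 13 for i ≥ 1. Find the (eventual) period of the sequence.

Listing terms: x_1 = 2; x_2 = 8; x_3 = 3; x_4 = 0; x_5 = 4; x_6 = 7; x_7 = 1; x_8 = 5; x_9 = 3.
Since x_9 = x_3 = 3, the sequence is eventually periodic: after a pre-period of length 2 it cycles with period 6.

6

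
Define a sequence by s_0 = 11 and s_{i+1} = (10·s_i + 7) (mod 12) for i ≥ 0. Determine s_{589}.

9

We have s_0 = 11, s_1 = 9, s_2 = 1, s_3 = 5, s_4 = 9.
Since s_4 = s_1 = 9, the sequence is eventually periodic: after a pre-period of length 1 it cycles with period 3.
For i ≥ 1, s_i depends only on (i - 1) mod 3. (589 - 1) mod 3 = 0, so s_{589} = s_1 = 9.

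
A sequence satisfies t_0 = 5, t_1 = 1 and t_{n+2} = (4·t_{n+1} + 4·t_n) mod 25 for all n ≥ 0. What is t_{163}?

6

Listing terms: t_0 = 5,  t_1 = 1,  t_2 = 24,  t_3 = 0,  t_4 = 21,  t_5 = 9,  t_6 = 20,  t_7 = 16,  t_8 = 19,  t_9 = 15,  t_{10} = 11,  t_{11} = 4,  t_{12} = 10,  t_{13} = 6,  t_{14} = 14,  t_{15} = 5,  t_{16} = 1.
The sequence repeats with period 15.
So t_{163} = t_{0 + ((163-0) mod 15)} = t_{13} = 6.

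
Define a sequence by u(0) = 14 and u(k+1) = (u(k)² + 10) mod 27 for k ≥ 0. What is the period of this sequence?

Listing terms: u(0) = 14, u(1) = 17, u(2) = 2, u(3) = 14.
The sequence repeats with period 3.

3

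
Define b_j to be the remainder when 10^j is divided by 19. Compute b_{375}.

Computing terms: b_0 = 1,  b_1 = 10,  b_2 = 5,  b_3 = 12,  b_4 = 6,  b_5 = 3,  b_6 = 11,  b_7 = 15,  b_8 = 17,  b_9 = 18,  b_{10} = 9,  b_{11} = 14,  b_{12} = 7,  b_{13} = 13,  b_{14} = 16,  b_{15} = 8,  b_{16} = 4,  b_{17} = 2,  b_{18} = 1.
Since b_{18} = b_0 = 1, the sequence is periodic with period 18.
So b_{375} = b_{0 + ((375-0) mod 18)} = b_{15} = 8.

8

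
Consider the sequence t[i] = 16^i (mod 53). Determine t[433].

28

We have t[0] = 1,  t[1] = 16,  t[2] = 44,  t[3] = 15,  t[4] = 28,  t[5] = 24,  t[6] = 13,  t[7] = 49,  t[8] = 42,  t[9] = 36,  t[10] = 46,  t[11] = 47,  t[12] = 10,  t[13] = 1.
Since t[13] = t[0] = 1, the sequence is periodic with period 13.
(433 - 0) mod 13 = 4, so t[433] = t[4] = 28.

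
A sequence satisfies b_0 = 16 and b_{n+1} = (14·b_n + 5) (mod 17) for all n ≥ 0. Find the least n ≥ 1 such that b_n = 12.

b_0 = 16,  b_1 = 8,  b_2 = 15,  b_3 = 11,  b_4 = 6,  b_5 = 4,  b_6 = 10,  b_7 = 9,  b_8 = 12,  b_9 = 3,  b_{10} = 13,  b_{11} = 0,  b_{12} = 5,  b_{13} = 7,  b_{14} = 1,  b_{15} = 2,  b_{16} = 16.
Since b_{16} = b_0 = 16, the sequence is periodic with period 16.
The value 12 first appears (with n ≥ 1) at b_8.

8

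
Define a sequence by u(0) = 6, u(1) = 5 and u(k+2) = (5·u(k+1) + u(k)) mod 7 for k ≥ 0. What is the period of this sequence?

We have u(0) = 6, u(1) = 5, u(2) = 3, u(3) = 6, u(4) = 5.
The sequence repeats with period 3.

3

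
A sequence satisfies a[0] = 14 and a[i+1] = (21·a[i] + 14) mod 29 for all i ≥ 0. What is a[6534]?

Listing terms: a[0] = 14; a[1] = 18; a[2] = 15; a[3] = 10; a[4] = 21; a[5] = 20; a[6] = 28; a[7] = 22; a[8] = 12; a[9] = 5; a[10] = 3; a[11] = 19; a[12] = 7; a[13] = 16; a[14] = 2; a[15] = 27; a[16] = 1; a[17] = 6; a[18] = 24; a[19] = 25; a[20] = 17; a[21] = 23; a[22] = 4; a[23] = 11; a[24] = 13; a[25] = 26; a[26] = 9; a[27] = 0; a[28] = 14.
Since a[28] = a[0] = 14, the sequence is periodic with period 28.
(6534 - 0) mod 28 = 10, so a[6534] = a[10] = 3.

3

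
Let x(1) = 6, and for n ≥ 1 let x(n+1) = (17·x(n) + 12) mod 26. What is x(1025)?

Listing terms: x(1) = 6, x(2) = 10, x(3) = 0, x(4) = 12, x(5) = 8, x(6) = 18, x(7) = 6.
The sequence repeats with period 6.
So x(1025) = x(1 + ((1025-1) mod 6)) = x(5) = 8.

8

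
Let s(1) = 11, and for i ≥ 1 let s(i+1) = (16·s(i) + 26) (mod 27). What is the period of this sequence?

Listing terms: s(1) = 11, s(2) = 13, s(3) = 18, s(4) = 17, s(5) = 1, s(6) = 15, s(7) = 23, s(8) = 16, s(9) = 12, s(10) = 2, s(11) = 4, s(12) = 9, s(13) = 8, s(14) = 19, s(15) = 6, s(16) = 14, s(17) = 7, s(18) = 3, s(19) = 20, s(20) = 22, s(21) = 0, s(22) = 26, s(23) = 10, s(24) = 24, s(25) = 5, s(26) = 25, s(27) = 21, s(28) = 11.
The sequence repeats with period 27.

27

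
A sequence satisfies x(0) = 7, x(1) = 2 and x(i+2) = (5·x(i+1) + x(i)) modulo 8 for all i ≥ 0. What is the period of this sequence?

Computing terms: x(0) = 7; x(1) = 2; x(2) = 1; x(3) = 7; x(4) = 4; x(5) = 3; x(6) = 3; x(7) = 2; x(8) = 5; x(9) = 3; x(10) = 4; x(11) = 7; x(12) = 7; x(13) = 2.
The sequence repeats with period 12.

12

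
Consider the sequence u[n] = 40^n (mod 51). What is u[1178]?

49

Listing terms: u[0] = 1,  u[1] = 40,  u[2] = 19,  u[3] = 46,  u[4] = 4,  u[5] = 7,  u[6] = 25,  u[7] = 31,  u[8] = 16,  u[9] = 28,  u[10] = 49,  u[11] = 22,  u[12] = 13,  u[13] = 10,  u[14] = 43,  u[15] = 37,  u[16] = 1.
Since u[16] = u[0] = 1, the sequence is periodic with period 16.
(1178 - 0) mod 16 = 10, so u[1178] = u[10] = 49.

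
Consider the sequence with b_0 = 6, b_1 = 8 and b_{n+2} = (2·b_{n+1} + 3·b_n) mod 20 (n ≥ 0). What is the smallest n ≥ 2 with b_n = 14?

2

Listing terms: b_0 = 6; b_1 = 8; b_2 = 14; b_3 = 12; b_4 = 6; b_5 = 8.
Since (b_4, b_5) = (b_0, b_1) = (6, 8) (two consecutive terms determine the rest), the sequence is periodic with period 4.
The value 14 first appears (with n ≥ 2) at b_2.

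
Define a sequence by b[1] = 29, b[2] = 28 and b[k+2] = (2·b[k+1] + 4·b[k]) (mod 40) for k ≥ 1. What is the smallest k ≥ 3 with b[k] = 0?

5

We have b[1] = 29, b[2] = 28, b[3] = 12, b[4] = 16, b[5] = 0, b[6] = 24, b[7] = 8, b[8] = 32, b[9] = 16, b[10] = 0.
Since (b[9], b[10]) = (b[4], b[5]) = (16, 0) (two consecutive terms determine the rest), the sequence is eventually periodic: after a pre-period of length 3 it cycles with period 5.
The value 0 first appears (with k ≥ 3) at b[5].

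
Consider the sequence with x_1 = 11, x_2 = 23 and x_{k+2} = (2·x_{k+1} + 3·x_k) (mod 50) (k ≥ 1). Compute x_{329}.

x_1 = 11; x_2 = 23; x_3 = 29; x_4 = 27; x_5 = 41; x_6 = 13; x_7 = 49; x_8 = 37; x_9 = 21; x_{10} = 3; x_{11} = 19; x_{12} = 47; x_{13} = 1; x_{14} = 43; x_{15} = 39; x_{16} = 7; x_{17} = 31; x_{18} = 33; x_{19} = 9; x_{20} = 17; x_{21} = 11; x_{22} = 23.
The sequence repeats with period 20.
So x_{329} = x_{1 + ((329-1) mod 20)} = x_9 = 21.

21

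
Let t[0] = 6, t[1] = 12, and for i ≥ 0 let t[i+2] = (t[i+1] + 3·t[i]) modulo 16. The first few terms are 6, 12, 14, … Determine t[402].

6

t[0] = 6; t[1] = 12; t[2] = 14; t[3] = 2; t[4] = 12; t[5] = 2; t[6] = 6; t[7] = 12.
Since (t[6], t[7]) = (t[0], t[1]) = (6, 12) (two consecutive terms determine the rest), the sequence is periodic with period 6.
(402 - 0) mod 6 = 0, so t[402] = t[0] = 6.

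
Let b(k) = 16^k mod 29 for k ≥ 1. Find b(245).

We have b(1) = 16,  b(2) = 24,  b(3) = 7,  b(4) = 25,  b(5) = 23,  b(6) = 20,  b(7) = 1,  b(8) = 16.
The sequence repeats with period 7.
(245 - 1) mod 7 = 6, so b(245) = b(7) = 1.

1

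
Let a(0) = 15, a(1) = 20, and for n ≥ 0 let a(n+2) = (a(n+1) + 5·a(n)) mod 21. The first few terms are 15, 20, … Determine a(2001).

18

a(0) = 15, a(1) = 20, a(2) = 11, a(3) = 6, a(4) = 19, a(5) = 7, a(6) = 18, a(7) = 11, a(8) = 17, a(9) = 9, a(10) = 10, a(11) = 13, a(12) = 0, a(13) = 2, a(14) = 2, a(15) = 12, a(16) = 1, a(17) = 19, a(18) = 3, a(19) = 14, a(20) = 8, a(21) = 15, a(22) = 13, a(23) = 4, a(24) = 6, a(25) = 5, a(26) = 14, a(27) = 18, a(28) = 4, a(29) = 10, a(30) = 9, a(31) = 17, a(32) = 20, a(33) = 0, a(34) = 16, a(35) = 16, a(36) = 12, a(37) = 8, a(38) = 5, a(39) = 3, a(40) = 7, a(41) = 1, a(42) = 15, a(43) = 20.
The sequence repeats with period 42.
So a(2001) = a(0 + ((2001-0) mod 42)) = a(27) = 18.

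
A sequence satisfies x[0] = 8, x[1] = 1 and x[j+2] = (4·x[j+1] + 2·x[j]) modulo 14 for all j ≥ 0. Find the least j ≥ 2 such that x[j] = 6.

2

We have x[0] = 8; x[1] = 1; x[2] = 6; x[3] = 12; x[4] = 4; x[5] = 12; x[6] = 0; x[7] = 10; x[8] = 12; x[9] = 12; x[10] = 2; x[11] = 4; x[12] = 6; x[13] = 4; x[14] = 0; x[15] = 8; x[16] = 4; x[17] = 4; x[18] = 10; x[19] = 6; x[20] = 2; x[21] = 6; x[22] = 0; x[23] = 12; x[24] = 6; x[25] = 6; x[26] = 8; x[27] = 2; x[28] = 10; x[29] = 2; x[30] = 0; x[31] = 4; x[32] = 2; x[33] = 2; x[34] = 12; x[35] = 10; x[36] = 8; x[37] = 10; x[38] = 0; x[39] = 6; x[40] = 10; x[41] = 10; x[42] = 4; x[43] = 8; x[44] = 12; x[45] = 8; x[46] = 0; x[47] = 2; x[48] = 8; x[49] = 8; x[50] = 6; x[51] = 12.
Since (x[50], x[51]) = (x[2], x[3]) = (6, 12) (two consecutive terms determine the rest), the sequence is eventually periodic: after a pre-period of length 2 it cycles with period 48.
The value 6 first appears (with j ≥ 2) at x[2].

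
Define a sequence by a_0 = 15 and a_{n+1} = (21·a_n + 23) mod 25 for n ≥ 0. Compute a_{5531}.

3

Computing terms: a_0 = 15; a_1 = 13; a_2 = 21; a_3 = 14; a_4 = 17; a_5 = 5; a_6 = 3; a_7 = 11; a_8 = 4; a_9 = 7; a_{10} = 20; a_{11} = 18; a_{12} = 1; a_{13} = 19; a_{14} = 22; a_{15} = 10; a_{16} = 8; a_{17} = 16; a_{18} = 9; a_{19} = 12; a_{20} = 0; a_{21} = 23; a_{22} = 6; a_{23} = 24; a_{24} = 2; a_{25} = 15.
Since a_{25} = a_0 = 15, the sequence is periodic with period 25.
So a_{5531} = a_{0 + ((5531-0) mod 25)} = a_6 = 3.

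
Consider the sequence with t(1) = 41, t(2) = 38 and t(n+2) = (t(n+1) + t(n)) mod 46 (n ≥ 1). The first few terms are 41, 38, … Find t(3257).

Listing terms: t(1) = 41; t(2) = 38; t(3) = 33; t(4) = 25; t(5) = 12; t(6) = 37; t(7) = 3; t(8) = 40; t(9) = 43; t(10) = 37; t(11) = 34; t(12) = 25; t(13) = 13; t(14) = 38; t(15) = 5; t(16) = 43; t(17) = 2; t(18) = 45; t(19) = 1; t(20) = 0; t(21) = 1; t(22) = 1; t(23) = 2; t(24) = 3; t(25) = 5; t(26) = 8; t(27) = 13; t(28) = 21; t(29) = 34; t(30) = 9; t(31) = 43; t(32) = 6; t(33) = 3; t(34) = 9; t(35) = 12; t(36) = 21; t(37) = 33; t(38) = 8; t(39) = 41; t(40) = 3; t(41) = 44; t(42) = 1; t(43) = 45; t(44) = 0; t(45) = 45; t(46) = 45; t(47) = 44; t(48) = 43; t(49) = 41; t(50) = 38.
The sequence repeats with period 48.
(3257 - 1) mod 48 = 40, so t(3257) = t(41) = 44.

44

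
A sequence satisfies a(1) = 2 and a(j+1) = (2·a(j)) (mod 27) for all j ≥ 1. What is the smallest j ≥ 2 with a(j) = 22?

We have a(1) = 2; a(2) = 4; a(3) = 8; a(4) = 16; a(5) = 5; a(6) = 10; a(7) = 20; a(8) = 13; a(9) = 26; a(10) = 25; a(11) = 23; a(12) = 19; a(13) = 11; a(14) = 22; a(15) = 17; a(16) = 7; a(17) = 14; a(18) = 1; a(19) = 2.
The sequence repeats with period 18.
The value 22 first appears (with j ≥ 2) at a(14).

14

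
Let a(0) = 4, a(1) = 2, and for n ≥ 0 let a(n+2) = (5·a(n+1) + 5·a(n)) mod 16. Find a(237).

We have a(0) = 4,  a(1) = 2,  a(2) = 14,  a(3) = 0,  a(4) = 6,  a(5) = 14,  a(6) = 4,  a(7) = 10,  a(8) = 6,  a(9) = 0,  a(10) = 14,  a(11) = 6,  a(12) = 4,  a(13) = 2.
The sequence repeats with period 12.
So a(237) = a(0 + ((237-0) mod 12)) = a(9) = 0.

0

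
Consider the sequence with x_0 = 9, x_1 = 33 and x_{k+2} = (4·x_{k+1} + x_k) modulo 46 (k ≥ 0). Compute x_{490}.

Computing terms: x_0 = 9, x_1 = 33, x_2 = 3, x_3 = 45, x_4 = 45, x_5 = 41, x_6 = 25, x_7 = 3, x_8 = 37, x_9 = 13, x_{10} = 43, x_{11} = 1, x_{12} = 1, x_{13} = 5, x_{14} = 21, x_{15} = 43, x_{16} = 9, x_{17} = 33.
The sequence repeats with period 16.
(490 - 0) mod 16 = 10, so x_{490} = x_{10} = 43.

43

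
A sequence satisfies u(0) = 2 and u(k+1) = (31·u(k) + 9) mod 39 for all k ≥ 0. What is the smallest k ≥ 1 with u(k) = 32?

1

u(0) = 2; u(1) = 32; u(2) = 26; u(3) = 35; u(4) = 2.
The sequence repeats with period 4.
The value 32 first appears (with k ≥ 1) at u(1).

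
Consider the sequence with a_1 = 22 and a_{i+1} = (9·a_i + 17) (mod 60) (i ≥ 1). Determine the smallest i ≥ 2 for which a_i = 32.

3

We have a_1 = 22; a_2 = 35; a_3 = 32; a_4 = 5; a_5 = 2; a_6 = 35.
Since a_6 = a_2 = 35, the sequence is eventually periodic: after a pre-period of length 1 it cycles with period 4.
The value 32 first appears (with i ≥ 2) at a_3.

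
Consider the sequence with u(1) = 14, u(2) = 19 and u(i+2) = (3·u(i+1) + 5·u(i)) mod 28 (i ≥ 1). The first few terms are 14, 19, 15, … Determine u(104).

19

Listing terms: u(1) = 14; u(2) = 19; u(3) = 15; u(4) = 0; u(5) = 19; u(6) = 1; u(7) = 14; u(8) = 19.
Since (u(7), u(8)) = (u(1), u(2)) = (14, 19) (two consecutive terms determine the rest), the sequence is periodic with period 6.
(104 - 1) mod 6 = 1, so u(104) = u(2) = 19.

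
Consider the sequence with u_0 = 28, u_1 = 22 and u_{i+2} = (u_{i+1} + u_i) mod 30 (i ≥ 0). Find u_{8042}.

20

Listing terms: u_0 = 28, u_1 = 22, u_2 = 20, u_3 = 12, u_4 = 2, u_5 = 14, u_6 = 16, u_7 = 0, u_8 = 16, u_9 = 16, u_{10} = 2, u_{11} = 18, u_{12} = 20, u_{13} = 8, u_{14} = 28, u_{15} = 6, u_{16} = 4, u_{17} = 10, u_{18} = 14, u_{19} = 24, u_{20} = 8, u_{21} = 2, u_{22} = 10, u_{23} = 12, u_{24} = 22, u_{25} = 4, u_{26} = 26, u_{27} = 0, u_{28} = 26, u_{29} = 26, u_{30} = 22, u_{31} = 18, u_{32} = 10, u_{33} = 28, u_{34} = 8, u_{35} = 6, u_{36} = 14, u_{37} = 20, u_{38} = 4, u_{39} = 24, u_{40} = 28, u_{41} = 22.
The sequence repeats with period 40.
(8042 - 0) mod 40 = 2, so u_{8042} = u_2 = 20.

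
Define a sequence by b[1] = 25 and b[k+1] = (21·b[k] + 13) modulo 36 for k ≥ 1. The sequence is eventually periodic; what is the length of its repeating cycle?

4

b[1] = 25; b[2] = 34; b[3] = 7; b[4] = 16; b[5] = 25.
Since b[5] = b[1] = 25, the sequence is periodic with period 4.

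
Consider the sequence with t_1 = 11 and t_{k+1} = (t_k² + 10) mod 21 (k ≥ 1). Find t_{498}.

We have t_1 = 11, t_2 = 5, t_3 = 14, t_4 = 17, t_5 = 5.
Since t_5 = t_2 = 5, the sequence is eventually periodic: after a pre-period of length 1 it cycles with period 3.
For k ≥ 2, t_k depends only on (k - 2) mod 3. (498 - 2) mod 3 = 1, so t_{498} = t_3 = 14.

14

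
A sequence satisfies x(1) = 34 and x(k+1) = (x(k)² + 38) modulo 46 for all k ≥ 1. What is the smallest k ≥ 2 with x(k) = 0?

We have x(1) = 34, x(2) = 44, x(3) = 42, x(4) = 8, x(5) = 10, x(6) = 0, x(7) = 38, x(8) = 10.
Since x(8) = x(5) = 10, the sequence is eventually periodic: after a pre-period of length 4 it cycles with period 3.
The value 0 first appears (with k ≥ 2) at x(6).

6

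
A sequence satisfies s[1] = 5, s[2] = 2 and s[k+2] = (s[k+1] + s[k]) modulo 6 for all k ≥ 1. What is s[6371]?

Listing terms: s[1] = 5,  s[2] = 2,  s[3] = 1,  s[4] = 3,  s[5] = 4,  s[6] = 1,  s[7] = 5,  s[8] = 0,  s[9] = 5,  s[10] = 5,  s[11] = 4,  s[12] = 3,  s[13] = 1,  s[14] = 4,  s[15] = 5,  s[16] = 3,  s[17] = 2,  s[18] = 5,  s[19] = 1,  s[20] = 0,  s[21] = 1,  s[22] = 1,  s[23] = 2,  s[24] = 3,  s[25] = 5,  s[26] = 2.
Since (s[25], s[26]) = (s[1], s[2]) = (5, 2) (two consecutive terms determine the rest), the sequence is periodic with period 24.
So s[6371] = s[1 + ((6371-1) mod 24)] = s[11] = 4.

4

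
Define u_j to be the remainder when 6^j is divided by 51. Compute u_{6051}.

12

We have u_1 = 6; u_2 = 36; u_3 = 12; u_4 = 21; u_5 = 24; u_6 = 42; u_7 = 48; u_8 = 33; u_9 = 45; u_{10} = 15; u_{11} = 39; u_{12} = 30; u_{13} = 27; u_{14} = 9; u_{15} = 3; u_{16} = 18; u_{17} = 6.
The sequence repeats with period 16.
(6051 - 1) mod 16 = 2, so u_{6051} = u_3 = 12.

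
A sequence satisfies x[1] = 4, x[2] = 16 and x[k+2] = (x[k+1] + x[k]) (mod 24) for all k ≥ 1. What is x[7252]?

x[1] = 4; x[2] = 16; x[3] = 20; x[4] = 12; x[5] = 8; x[6] = 20; x[7] = 4; x[8] = 0; x[9] = 4; x[10] = 4; x[11] = 8; x[12] = 12; x[13] = 20; x[14] = 8; x[15] = 4; x[16] = 12; x[17] = 16; x[18] = 4; x[19] = 20; x[20] = 0; x[21] = 20; x[22] = 20; x[23] = 16; x[24] = 12; x[25] = 4; x[26] = 16.
The sequence repeats with period 24.
(7252 - 1) mod 24 = 3, so x[7252] = x[4] = 12.

12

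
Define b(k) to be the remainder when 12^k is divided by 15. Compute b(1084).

Computing terms: b(0) = 1; b(1) = 12; b(2) = 9; b(3) = 3; b(4) = 6; b(5) = 12.
Since b(5) = b(1) = 12, the sequence is eventually periodic: after a pre-period of length 1 it cycles with period 4.
For k ≥ 1, b(k) depends only on (k - 1) mod 4. (1084 - 1) mod 4 = 3, so b(1084) = b(4) = 6.

6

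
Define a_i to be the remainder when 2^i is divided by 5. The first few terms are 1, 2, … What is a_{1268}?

1

Computing terms: a_0 = 1; a_1 = 2; a_2 = 4; a_3 = 3; a_4 = 1.
Since a_4 = a_0 = 1, the sequence is periodic with period 4.
(1268 - 0) mod 4 = 0, so a_{1268} = a_0 = 1.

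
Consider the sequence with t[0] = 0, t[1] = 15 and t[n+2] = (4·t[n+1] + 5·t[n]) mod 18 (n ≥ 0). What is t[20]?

6

t[0] = 0,  t[1] = 15,  t[2] = 6,  t[3] = 9,  t[4] = 12,  t[5] = 3,  t[6] = 0,  t[7] = 15.
Since (t[6], t[7]) = (t[0], t[1]) = (0, 15) (two consecutive terms determine the rest), the sequence is periodic with period 6.
So t[20] = t[0 + ((20-0) mod 6)] = t[2] = 6.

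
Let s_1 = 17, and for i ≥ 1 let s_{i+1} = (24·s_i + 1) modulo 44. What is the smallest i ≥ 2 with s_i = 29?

We have s_1 = 17; s_2 = 13; s_3 = 5; s_4 = 33; s_5 = 1; s_6 = 25; s_7 = 29; s_8 = 37; s_9 = 9; s_{10} = 41; s_{11} = 17.
Since s_{11} = s_1 = 17, the sequence is periodic with period 10.
The value 29 first appears (with i ≥ 2) at s_7.

7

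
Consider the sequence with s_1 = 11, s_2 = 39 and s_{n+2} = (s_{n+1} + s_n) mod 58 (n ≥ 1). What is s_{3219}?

12

Listing terms: s_1 = 11,  s_2 = 39,  s_3 = 50,  s_4 = 31,  s_5 = 23,  s_6 = 54,  s_7 = 19,  s_8 = 15,  s_9 = 34,  s_{10} = 49,  s_{11} = 25,  s_{12} = 16,  s_{13} = 41,  s_{14} = 57,  s_{15} = 40,  s_{16} = 39,  s_{17} = 21,  s_{18} = 2,  s_{19} = 23,  s_{20} = 25,  s_{21} = 48,  s_{22} = 15,  s_{23} = 5,  s_{24} = 20,  s_{25} = 25,  s_{26} = 45,  s_{27} = 12,  s_{28} = 57,  s_{29} = 11,  s_{30} = 10,  s_{31} = 21,  s_{32} = 31,  s_{33} = 52,  s_{34} = 25,  s_{35} = 19,  s_{36} = 44,  s_{37} = 5,  s_{38} = 49,  s_{39} = 54,  s_{40} = 45,  s_{41} = 41,  s_{42} = 28,  s_{43} = 11,  s_{44} = 39.
Since (s_{43}, s_{44}) = (s_1, s_2) = (11, 39) (two consecutive terms determine the rest), the sequence is periodic with period 42.
(3219 - 1) mod 42 = 26, so s_{3219} = s_{27} = 12.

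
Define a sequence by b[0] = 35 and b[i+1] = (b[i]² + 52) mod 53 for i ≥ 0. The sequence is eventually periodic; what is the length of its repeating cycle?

b[0] = 35; b[1] = 5; b[2] = 24; b[3] = 45; b[4] = 10; b[5] = 46; b[6] = 48; b[7] = 24.
Since b[7] = b[2] = 24, the sequence is eventually periodic: after a pre-period of length 2 it cycles with period 5.

5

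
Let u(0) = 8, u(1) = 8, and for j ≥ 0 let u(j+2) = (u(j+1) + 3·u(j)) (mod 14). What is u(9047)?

u(0) = 8; u(1) = 8; u(2) = 4; u(3) = 0; u(4) = 12; u(5) = 12; u(6) = 6; u(7) = 0; u(8) = 4; u(9) = 4; u(10) = 2; u(11) = 0; u(12) = 6; u(13) = 6; u(14) = 10; u(15) = 0; u(16) = 2; u(17) = 2; u(18) = 8; u(19) = 0; u(20) = 10; u(21) = 10; u(22) = 12; u(23) = 0; u(24) = 8; u(25) = 8.
The sequence repeats with period 24.
(9047 - 0) mod 24 = 23, so u(9047) = u(23) = 0.

0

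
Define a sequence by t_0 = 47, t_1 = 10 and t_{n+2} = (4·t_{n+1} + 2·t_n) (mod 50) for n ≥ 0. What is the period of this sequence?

Computing terms: t_0 = 47, t_1 = 10, t_2 = 34, t_3 = 6, t_4 = 42, t_5 = 30, t_6 = 4, t_7 = 26, t_8 = 12, t_9 = 0, t_{10} = 24, t_{11} = 46, t_{12} = 32, t_{13} = 20, t_{14} = 44, t_{15} = 16, t_{16} = 2, t_{17} = 40, t_{18} = 14, t_{19} = 36, t_{20} = 22, t_{21} = 10, t_{22} = 34.
Since (t_{21}, t_{22}) = (t_1, t_2) = (10, 34) (two consecutive terms determine the rest), the sequence is eventually periodic: after a pre-period of length 1 it cycles with period 20.

20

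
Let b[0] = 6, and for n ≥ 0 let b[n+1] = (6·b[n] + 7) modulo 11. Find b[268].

4

We have b[0] = 6; b[1] = 10; b[2] = 1; b[3] = 2; b[4] = 8; b[5] = 0; b[6] = 7; b[7] = 5; b[8] = 4; b[9] = 9; b[10] = 6.
Since b[10] = b[0] = 6, the sequence is periodic with period 10.
(268 - 0) mod 10 = 8, so b[268] = b[8] = 4.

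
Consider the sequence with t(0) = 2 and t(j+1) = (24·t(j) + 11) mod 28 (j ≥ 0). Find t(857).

t(0) = 2, t(1) = 3, t(2) = 27, t(3) = 15, t(4) = 7, t(5) = 11, t(6) = 23, t(7) = 3.
Since t(7) = t(1) = 3, the sequence is eventually periodic: after a pre-period of length 1 it cycles with period 6.
For j ≥ 1, t(j) depends only on (j - 1) mod 6. (857 - 1) mod 6 = 4, so t(857) = t(5) = 11.

11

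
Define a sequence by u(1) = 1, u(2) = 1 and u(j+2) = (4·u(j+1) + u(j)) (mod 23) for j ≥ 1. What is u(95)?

u(1) = 1,  u(2) = 1,  u(3) = 5,  u(4) = 21,  u(5) = 20,  u(6) = 9,  u(7) = 10,  u(8) = 3,  u(9) = 22,  u(10) = 22,  u(11) = 18,  u(12) = 2,  u(13) = 3,  u(14) = 14,  u(15) = 13,  u(16) = 20,  u(17) = 1,  u(18) = 1.
Since (u(17), u(18)) = (u(1), u(2)) = (1, 1) (two consecutive terms determine the rest), the sequence is periodic with period 16.
(95 - 1) mod 16 = 14, so u(95) = u(15) = 13.

13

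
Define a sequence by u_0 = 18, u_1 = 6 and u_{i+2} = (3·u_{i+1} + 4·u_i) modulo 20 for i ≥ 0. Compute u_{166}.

Listing terms: u_0 = 18,  u_1 = 6,  u_2 = 10,  u_3 = 14,  u_4 = 2,  u_5 = 2,  u_6 = 14,  u_7 = 10,  u_8 = 6,  u_9 = 18,  u_{10} = 18,  u_{11} = 6.
Since (u_{10}, u_{11}) = (u_0, u_1) = (18, 6) (two consecutive terms determine the rest), the sequence is periodic with period 10.
(166 - 0) mod 10 = 6, so u_{166} = u_6 = 14.

14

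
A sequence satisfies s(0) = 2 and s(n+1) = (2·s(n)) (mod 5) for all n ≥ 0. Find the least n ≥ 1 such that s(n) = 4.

1

We have s(0) = 2,  s(1) = 4,  s(2) = 3,  s(3) = 1,  s(4) = 2.
Since s(4) = s(0) = 2, the sequence is periodic with period 4.
The value 4 first appears (with n ≥ 1) at s(1).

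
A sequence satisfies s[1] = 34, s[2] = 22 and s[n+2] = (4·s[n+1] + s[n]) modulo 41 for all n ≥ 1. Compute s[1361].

34

Listing terms: s[1] = 34; s[2] = 22; s[3] = 40; s[4] = 18; s[5] = 30; s[6] = 15; s[7] = 8; s[8] = 6; s[9] = 32; s[10] = 11; s[11] = 35; s[12] = 28; s[13] = 24; s[14] = 1; s[15] = 28; s[16] = 31; s[17] = 29; s[18] = 24; s[19] = 2; s[20] = 32; s[21] = 7; s[22] = 19; s[23] = 1; s[24] = 23; s[25] = 11; s[26] = 26; s[27] = 33; s[28] = 35; s[29] = 9; s[30] = 30; s[31] = 6; s[32] = 13; s[33] = 17; s[34] = 40; s[35] = 13; s[36] = 10; s[37] = 12; s[38] = 17; s[39] = 39; s[40] = 9; s[41] = 34; s[42] = 22.
The sequence repeats with period 40.
So s[1361] = s[1 + ((1361-1) mod 40)] = s[1] = 34.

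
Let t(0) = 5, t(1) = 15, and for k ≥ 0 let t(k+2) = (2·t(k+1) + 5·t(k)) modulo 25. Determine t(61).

15

We have t(0) = 5, t(1) = 15, t(2) = 5, t(3) = 10, t(4) = 20, t(5) = 15, t(6) = 5.
Since (t(5), t(6)) = (t(1), t(2)) = (15, 5) (two consecutive terms determine the rest), the sequence is eventually periodic: after a pre-period of length 1 it cycles with period 4.
For k ≥ 1, t(k) depends only on (k - 1) mod 4. (61 - 1) mod 4 = 0, so t(61) = t(1) = 15.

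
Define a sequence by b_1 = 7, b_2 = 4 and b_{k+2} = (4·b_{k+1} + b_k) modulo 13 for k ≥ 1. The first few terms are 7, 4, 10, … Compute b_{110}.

We have b_1 = 7; b_2 = 4; b_3 = 10; b_4 = 5; b_5 = 4; b_6 = 8; b_7 = 10; b_8 = 9; b_9 = 7; b_{10} = 11; b_{11} = 12; b_{12} = 7; b_{13} = 1; b_{14} = 11; b_{15} = 6; b_{16} = 9; b_{17} = 3; b_{18} = 8; b_{19} = 9; b_{20} = 5; b_{21} = 3; b_{22} = 4; b_{23} = 6; b_{24} = 2; b_{25} = 1; b_{26} = 6; b_{27} = 12; b_{28} = 2; b_{29} = 7; b_{30} = 4.
The sequence repeats with period 28.
(110 - 1) mod 28 = 25, so b_{110} = b_{26} = 6.

6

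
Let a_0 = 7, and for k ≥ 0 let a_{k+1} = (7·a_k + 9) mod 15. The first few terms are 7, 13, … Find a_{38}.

Computing terms: a_0 = 7,  a_1 = 13,  a_2 = 10,  a_3 = 4,  a_4 = 7.
The sequence repeats with period 4.
So a_{38} = a_{0 + ((38-0) mod 4)} = a_2 = 10.

10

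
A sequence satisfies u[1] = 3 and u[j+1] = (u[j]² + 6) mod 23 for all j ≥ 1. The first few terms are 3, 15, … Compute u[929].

7

Listing terms: u[1] = 3, u[2] = 15, u[3] = 1, u[4] = 7, u[5] = 9, u[6] = 18, u[7] = 8, u[8] = 1.
Since u[8] = u[3] = 1, the sequence is eventually periodic: after a pre-period of length 2 it cycles with period 5.
For j ≥ 3, u[j] depends only on (j - 3) mod 5. (929 - 3) mod 5 = 1, so u[929] = u[4] = 7.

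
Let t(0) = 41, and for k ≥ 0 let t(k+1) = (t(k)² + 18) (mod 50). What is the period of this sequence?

t(0) = 41; t(1) = 49; t(2) = 19; t(3) = 29; t(4) = 9; t(5) = 49.
Since t(5) = t(1) = 49, the sequence is eventually periodic: after a pre-period of length 1 it cycles with period 4.

4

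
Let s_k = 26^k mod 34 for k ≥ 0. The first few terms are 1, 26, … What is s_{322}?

30

Computing terms: s_0 = 1; s_1 = 26; s_2 = 30; s_3 = 32; s_4 = 16; s_5 = 8; s_6 = 4; s_7 = 2; s_8 = 18; s_9 = 26.
Since s_9 = s_1 = 26, the sequence is eventually periodic: after a pre-period of length 1 it cycles with period 8.
For k ≥ 1, s_k depends only on (k - 1) mod 8. (322 - 1) mod 8 = 1, so s_{322} = s_2 = 30.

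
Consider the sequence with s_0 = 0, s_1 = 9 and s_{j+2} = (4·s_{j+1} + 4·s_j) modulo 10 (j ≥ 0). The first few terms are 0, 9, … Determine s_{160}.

4

Listing terms: s_0 = 0,  s_1 = 9,  s_2 = 6,  s_3 = 0,  s_4 = 4,  s_5 = 6,  s_6 = 0.
Since (s_5, s_6) = (s_2, s_3) = (6, 0) (two consecutive terms determine the rest), the sequence is eventually periodic: after a pre-period of length 2 it cycles with period 3.
For j ≥ 2, s_j depends only on (j - 2) mod 3. (160 - 2) mod 3 = 2, so s_{160} = s_4 = 4.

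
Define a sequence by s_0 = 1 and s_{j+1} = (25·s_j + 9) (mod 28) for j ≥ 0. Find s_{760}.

13

s_0 = 1, s_1 = 6, s_2 = 19, s_3 = 8, s_4 = 13, s_5 = 26, s_6 = 15, s_7 = 20, s_8 = 5, s_9 = 22, s_{10} = 27, s_{11} = 12, s_{12} = 1.
Since s_{12} = s_0 = 1, the sequence is periodic with period 12.
So s_{760} = s_{0 + ((760-0) mod 12)} = s_4 = 13.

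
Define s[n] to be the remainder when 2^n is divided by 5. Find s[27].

3

s[0] = 1; s[1] = 2; s[2] = 4; s[3] = 3; s[4] = 1.
The sequence repeats with period 4.
(27 - 0) mod 4 = 3, so s[27] = s[3] = 3.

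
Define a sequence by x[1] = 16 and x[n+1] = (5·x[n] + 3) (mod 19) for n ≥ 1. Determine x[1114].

12

Computing terms: x[1] = 16; x[2] = 7; x[3] = 0; x[4] = 3; x[5] = 18; x[6] = 17; x[7] = 12; x[8] = 6; x[9] = 14; x[10] = 16.
The sequence repeats with period 9.
(1114 - 1) mod 9 = 6, so x[1114] = x[7] = 12.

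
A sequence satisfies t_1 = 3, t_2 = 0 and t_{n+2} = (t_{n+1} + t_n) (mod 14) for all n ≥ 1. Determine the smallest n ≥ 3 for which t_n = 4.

11

We have t_1 = 3; t_2 = 0; t_3 = 3; t_4 = 3; t_5 = 6; t_6 = 9; t_7 = 1; t_8 = 10; t_9 = 11; t_{10} = 7; t_{11} = 4; t_{12} = 11; t_{13} = 1; t_{14} = 12; t_{15} = 13; t_{16} = 11; t_{17} = 10; t_{18} = 7; t_{19} = 3; t_{20} = 10; t_{21} = 13; t_{22} = 9; t_{23} = 8; t_{24} = 3; t_{25} = 11; t_{26} = 0; t_{27} = 11; t_{28} = 11; t_{29} = 8; t_{30} = 5; t_{31} = 13; t_{32} = 4; t_{33} = 3; t_{34} = 7; t_{35} = 10; t_{36} = 3; t_{37} = 13; t_{38} = 2; t_{39} = 1; t_{40} = 3; t_{41} = 4; t_{42} = 7; t_{43} = 11; t_{44} = 4; t_{45} = 1; t_{46} = 5; t_{47} = 6; t_{48} = 11; t_{49} = 3; t_{50} = 0.
The sequence repeats with period 48.
The value 4 first appears (with n ≥ 3) at t_{11}.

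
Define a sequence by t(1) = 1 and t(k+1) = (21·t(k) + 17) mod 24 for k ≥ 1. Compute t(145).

17

We have t(1) = 1, t(2) = 14, t(3) = 23, t(4) = 20, t(5) = 5, t(6) = 2, t(7) = 11, t(8) = 8, t(9) = 17, t(10) = 14.
Since t(10) = t(2) = 14, the sequence is eventually periodic: after a pre-period of length 1 it cycles with period 8.
For k ≥ 2, t(k) depends only on (k - 2) mod 8. (145 - 2) mod 8 = 7, so t(145) = t(9) = 17.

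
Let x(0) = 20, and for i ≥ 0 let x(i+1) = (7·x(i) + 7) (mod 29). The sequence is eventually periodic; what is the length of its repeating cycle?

Listing terms: x(0) = 20,  x(1) = 2,  x(2) = 21,  x(3) = 9,  x(4) = 12,  x(5) = 4,  x(6) = 6,  x(7) = 20.
Since x(7) = x(0) = 20, the sequence is periodic with period 7.

7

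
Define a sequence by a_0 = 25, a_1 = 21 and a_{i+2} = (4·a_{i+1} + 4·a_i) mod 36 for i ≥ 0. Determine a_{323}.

4

Computing terms: a_0 = 25, a_1 = 21, a_2 = 4, a_3 = 28, a_4 = 20, a_5 = 12, a_6 = 20, a_7 = 20, a_8 = 16, a_9 = 0, a_{10} = 28, a_{11} = 4, a_{12} = 20, a_{13} = 24, a_{14} = 32, a_{15} = 8, a_{16} = 16, a_{17} = 24, a_{18} = 16, a_{19} = 16, a_{20} = 20, a_{21} = 0, a_{22} = 8, a_{23} = 32, a_{24} = 16, a_{25} = 12, a_{26} = 4, a_{27} = 28.
Since (a_{26}, a_{27}) = (a_2, a_3) = (4, 28) (two consecutive terms determine the rest), the sequence is eventually periodic: after a pre-period of length 2 it cycles with period 24.
For i ≥ 2, a_i depends only on (i - 2) mod 24. (323 - 2) mod 24 = 9, so a_{323} = a_{11} = 4.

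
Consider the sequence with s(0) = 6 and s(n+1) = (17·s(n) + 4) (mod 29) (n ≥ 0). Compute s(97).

19

We have s(0) = 6, s(1) = 19, s(2) = 8, s(3) = 24, s(4) = 6.
The sequence repeats with period 4.
(97 - 0) mod 4 = 1, so s(97) = s(1) = 19.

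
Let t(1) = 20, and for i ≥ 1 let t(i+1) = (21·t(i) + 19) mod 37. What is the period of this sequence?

18

t(1) = 20; t(2) = 32; t(3) = 25; t(4) = 26; t(5) = 10; t(6) = 7; t(7) = 18; t(8) = 27; t(9) = 31; t(10) = 4; t(11) = 29; t(12) = 36; t(13) = 35; t(14) = 14; t(15) = 17; t(16) = 6; t(17) = 34; t(18) = 30; t(19) = 20.
The sequence repeats with period 18.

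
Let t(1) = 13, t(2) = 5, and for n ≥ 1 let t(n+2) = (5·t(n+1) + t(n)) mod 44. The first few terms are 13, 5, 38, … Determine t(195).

38

t(1) = 13, t(2) = 5, t(3) = 38, t(4) = 19, t(5) = 1, t(6) = 24, t(7) = 33, t(8) = 13, t(9) = 10, t(10) = 19, t(11) = 17, t(12) = 16, t(13) = 9, t(14) = 17, t(15) = 6, t(16) = 3, t(17) = 21, t(18) = 20, t(19) = 33, t(20) = 9, t(21) = 34, t(22) = 3, t(23) = 5, t(24) = 28, t(25) = 13, t(26) = 5.
Since (t(25), t(26)) = (t(1), t(2)) = (13, 5) (two consecutive terms determine the rest), the sequence is periodic with period 24.
So t(195) = t(1 + ((195-1) mod 24)) = t(3) = 38.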